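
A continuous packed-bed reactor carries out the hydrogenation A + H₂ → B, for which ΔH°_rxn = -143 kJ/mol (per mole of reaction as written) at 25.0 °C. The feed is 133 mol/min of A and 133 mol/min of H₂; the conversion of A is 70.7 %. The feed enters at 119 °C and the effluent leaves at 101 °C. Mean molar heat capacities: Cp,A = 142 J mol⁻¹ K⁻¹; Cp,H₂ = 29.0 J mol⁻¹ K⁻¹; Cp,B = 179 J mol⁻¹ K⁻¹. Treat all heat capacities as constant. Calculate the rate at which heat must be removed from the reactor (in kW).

Extent of reaction ξ = 0.707 × 133 = 94.031 mol/min
Reaction term: ξ·ΔH°_rxn = 94.031 × -143 = -13446 kJ/min
Sensible, feed 119→25 °C: -2137.8 kJ/min
Outlet flows (mol/min): A 38.969, H₂ 38.969, B 94.031
Sensible, products 25→101 °C: 1785.6 kJ/min
Q = ΔH = -13799 kJ/min = -229.98 kW
Heat removed = 229.98 kW

Q_out = 230 kW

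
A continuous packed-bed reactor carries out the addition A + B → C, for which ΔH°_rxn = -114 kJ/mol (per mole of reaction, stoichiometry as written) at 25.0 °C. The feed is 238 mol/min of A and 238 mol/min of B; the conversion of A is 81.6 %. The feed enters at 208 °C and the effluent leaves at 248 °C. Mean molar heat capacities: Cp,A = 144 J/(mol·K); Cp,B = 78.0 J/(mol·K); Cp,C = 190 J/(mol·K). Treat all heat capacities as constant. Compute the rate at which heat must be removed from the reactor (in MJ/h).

Q_out = 1280 MJ/h

Extent of reaction ξ = 0.816 × 238 = 194.21 mol/min
Reaction term: ξ·ΔH°_rxn = 194.21 × -114 = -22140 kJ/min
Sensible, feed 208→25 °C: -9669 kJ/min
Outlet flows (mol/min): A 43.792, B 43.792, C 194.21
Sensible, products 25→248 °C: 10397 kJ/min
Q = ΔH = -21412 kJ/min = -356.87 kW
Heat removed = 1284.7 MJ/h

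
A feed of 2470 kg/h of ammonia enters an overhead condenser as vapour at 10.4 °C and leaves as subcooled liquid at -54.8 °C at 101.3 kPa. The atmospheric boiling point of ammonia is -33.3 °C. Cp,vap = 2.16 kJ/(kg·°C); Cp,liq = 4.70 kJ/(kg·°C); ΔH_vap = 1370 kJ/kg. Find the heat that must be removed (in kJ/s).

Q_c = 1070 kJ/s

vapour 10.4→-33.3 °C: -94.392 kJ/kg
condensation at -33.3 °C: -1370 kJ/kg
liquid -33.3→-54.8 °C: -101.05 kJ/kg
Δh = -94.392 + -1370 + -101.05 = -1565.4 kJ/kg
Q = ṁ·Δh = 2470 kg/h × -1565.4 kJ/kg = -3.8666e+06 kJ/h
|Q| = 1074.1 kW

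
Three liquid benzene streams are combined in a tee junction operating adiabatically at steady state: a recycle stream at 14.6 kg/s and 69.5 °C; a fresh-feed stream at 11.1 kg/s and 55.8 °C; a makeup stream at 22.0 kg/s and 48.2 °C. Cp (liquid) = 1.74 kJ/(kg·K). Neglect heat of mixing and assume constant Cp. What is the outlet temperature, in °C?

T_out = 56.5 °C

No heat crosses the boundary, so H_out = H_in.
T_out = Σ ṁᵢCp,ᵢTᵢ / Σ ṁᵢCp,ᵢ
      = 4688.4 / 82.998 = 56.488 °C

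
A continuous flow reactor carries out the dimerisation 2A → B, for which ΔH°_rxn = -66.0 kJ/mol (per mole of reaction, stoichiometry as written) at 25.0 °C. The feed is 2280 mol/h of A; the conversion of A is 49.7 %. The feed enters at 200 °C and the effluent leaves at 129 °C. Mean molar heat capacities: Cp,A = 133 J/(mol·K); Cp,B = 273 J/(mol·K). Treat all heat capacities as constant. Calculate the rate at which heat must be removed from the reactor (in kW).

Extent of reaction ξ = 0.497 × 2280 / 2 = 566.58 mol/h
Reaction term: ξ·ΔH°_rxn = 566.58 × -66.0 = -37394 kJ/h
Sensible, feed 200→25 °C: -53067 kJ/h
Outlet flows (mol/h): A 1146.8, B 566.58
Sensible, products 25→129 °C: 31949 kJ/h
Q = ΔH = -58512 kJ/h = -16.253 kW
Heat removed = 16.253 kW

Q_out = 16.3 kW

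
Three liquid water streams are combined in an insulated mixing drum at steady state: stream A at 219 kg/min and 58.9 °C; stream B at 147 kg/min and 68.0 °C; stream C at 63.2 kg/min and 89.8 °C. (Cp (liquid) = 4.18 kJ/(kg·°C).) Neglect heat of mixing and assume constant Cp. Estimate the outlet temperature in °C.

Energy balance with Q = 0: Σ ṁᵢCp,ᵢ(T_out − Tᵢ) = 0
Σ ṁᵢCp,ᵢTᵢ = 219×4.18×58.9 + 147×4.18×68.0 + 63.2×4.18×89.8 = 119420
Σ ṁᵢCp,ᵢ = 219×4.18 + 147×4.18 + 63.2×4.18 = 1794.1
T_out = 119420 / 1794.1 = 66.567 °C

T_out = 66.6 °C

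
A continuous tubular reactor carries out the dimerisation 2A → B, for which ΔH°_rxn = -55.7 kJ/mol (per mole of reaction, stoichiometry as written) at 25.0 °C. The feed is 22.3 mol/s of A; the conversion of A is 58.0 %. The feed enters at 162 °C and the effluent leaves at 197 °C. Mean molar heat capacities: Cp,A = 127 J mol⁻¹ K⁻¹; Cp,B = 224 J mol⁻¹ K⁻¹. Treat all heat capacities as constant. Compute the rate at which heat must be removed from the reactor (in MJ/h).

Q_out = 1060 MJ/h

Extent of reaction ξ = 0.580 × 22.3 / 2 = 6.467 mol/s
Reaction term: ξ·ΔH°_rxn = 6.467 × -55.7 = -360.21 kJ/s
Sensible, feed 162→25 °C: -388 kJ/s
Outlet flows (mol/s): A 9.366, B 6.467
Sensible, products 25→197 °C: 453.75 kJ/s
Q = ΔH = -294.46 kJ/s = -294.46 kW
Heat removed = 1060 MJ/h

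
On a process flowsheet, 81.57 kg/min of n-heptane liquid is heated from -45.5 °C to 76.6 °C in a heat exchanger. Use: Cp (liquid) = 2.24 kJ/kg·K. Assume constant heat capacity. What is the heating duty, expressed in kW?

Q = ṁ·Cp·ΔT = 81.57 × 2.24 × (76.6 − -45.5) = 22310 kJ/min
Converting: 22310 / 60 s = 371.83 kW

Q = 372 kW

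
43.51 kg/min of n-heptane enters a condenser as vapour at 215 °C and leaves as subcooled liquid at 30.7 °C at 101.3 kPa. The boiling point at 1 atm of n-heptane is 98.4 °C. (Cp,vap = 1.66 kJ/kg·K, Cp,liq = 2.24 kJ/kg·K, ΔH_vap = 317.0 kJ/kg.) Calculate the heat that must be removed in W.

vapour 215→98.4 °C: -193.56 kJ/kg
condensation at 98.4 °C: -317 kJ/kg
liquid 98.4→30.7 °C: -151.65 kJ/kg
Δh = -193.56 + -317 + -151.65 = -662.2 kJ/kg
Q = ṁ·Δh = 43.51 kg/min × -662.2 kJ/kg = -28812 kJ/min
|Q| = 480.21 kW = 480210 W

Q_c = 480000 W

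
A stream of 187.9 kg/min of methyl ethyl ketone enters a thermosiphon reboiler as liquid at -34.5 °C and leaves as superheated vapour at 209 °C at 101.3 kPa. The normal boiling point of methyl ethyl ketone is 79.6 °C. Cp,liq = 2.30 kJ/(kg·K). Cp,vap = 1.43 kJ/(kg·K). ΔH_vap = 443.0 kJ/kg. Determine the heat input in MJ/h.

Q = 10000 MJ/h

liquid -34.5→79.6 °C: 262.43 kJ/kg
vaporisation at 79.6 °C: 443 kJ/kg
vapour 79.6→209 °C: 185.04 kJ/kg
Δh = 262.43 + 443 + 185.04 = 890.47 kJ/kg
Q = ṁ·Δh = 187.9 kg/min × 890.47 kJ/kg = 167320 kJ/min
|Q| = 2788.7 kW = 10039 MJ/h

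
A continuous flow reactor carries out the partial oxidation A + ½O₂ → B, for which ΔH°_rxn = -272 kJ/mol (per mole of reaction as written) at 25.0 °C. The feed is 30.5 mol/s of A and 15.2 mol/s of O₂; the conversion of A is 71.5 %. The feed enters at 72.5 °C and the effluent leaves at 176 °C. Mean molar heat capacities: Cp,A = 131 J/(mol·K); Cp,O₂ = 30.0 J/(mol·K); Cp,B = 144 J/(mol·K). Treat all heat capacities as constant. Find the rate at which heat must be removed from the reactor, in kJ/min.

Extent of reaction ξ = 0.715 × 30.5 = 21.807 mol/s
Reaction term: ξ·ΔH°_rxn = 21.807 × -272 = -5931.6 kJ/s
Sensible, feed 72.5→25 °C: -211.45 kJ/s
Outlet flows (mol/s): A 8.6925, O₂ 4.2963, B 21.807
Sensible, products 25→176 °C: 665.59 kJ/s
Q = ΔH = -5477.5 kJ/s = -5477.5 kW
Heat removed = 328650 kJ/min

Q_out = 329000 kJ/min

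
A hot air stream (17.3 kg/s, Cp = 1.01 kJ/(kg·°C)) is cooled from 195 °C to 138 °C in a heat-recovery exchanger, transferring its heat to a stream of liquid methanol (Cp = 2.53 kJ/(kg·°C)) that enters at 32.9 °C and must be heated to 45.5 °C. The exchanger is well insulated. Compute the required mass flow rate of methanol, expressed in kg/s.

Heat released by hot stream: Q = 17.3 × 1.01 × (195 − 138) = 995.96 kJ/s
Energy balance on cold side (adiabatic exchanger): Q = ṁ_c·Cp_c·(T_c,out − T_c,in)
ṁ_c = 995.96 / [2.53 × (45.5 − 32.9)] = 31.243 kg/s

ṁ_c = 31.2 kg/s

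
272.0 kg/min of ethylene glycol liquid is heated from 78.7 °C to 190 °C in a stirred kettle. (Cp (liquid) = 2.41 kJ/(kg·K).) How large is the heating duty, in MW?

Q = ṁ·Cp·ΔT = 272.0 × 2.41 × (190 − 78.7) = 72959 kJ/min
Converting: 72959 / 60 s = 1216 kW
Heating duty = 1.216 MW

Q = 1.22 MW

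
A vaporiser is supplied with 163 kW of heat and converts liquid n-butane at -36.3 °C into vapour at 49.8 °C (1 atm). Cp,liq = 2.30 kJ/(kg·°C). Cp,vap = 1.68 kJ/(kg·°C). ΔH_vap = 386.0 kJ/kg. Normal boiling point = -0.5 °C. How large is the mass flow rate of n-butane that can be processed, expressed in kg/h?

ṁ = 1060 kg/h

Δh = 2.30×(-0.5−-36.3) + 386.0 + 1.68×(49.8−-0.5) = 552.84 kJ/kg
Q = 163 kW = 163 kJ/s = 586800 kJ/h
ṁ = Q/Δh = 586800 / 552.84 = 1061.4 kg/h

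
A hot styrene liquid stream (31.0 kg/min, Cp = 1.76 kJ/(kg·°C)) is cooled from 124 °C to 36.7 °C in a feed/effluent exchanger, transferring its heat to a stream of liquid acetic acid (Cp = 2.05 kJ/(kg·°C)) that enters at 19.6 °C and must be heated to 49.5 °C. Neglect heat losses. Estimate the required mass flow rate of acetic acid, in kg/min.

ṁ_c = 77.7 kg/min

Heat released by hot stream: Q = 31.0 × 1.76 × (124 − 36.7) = 4763.1 kJ/min
Energy balance on cold side (adiabatic exchanger): Q = ṁ_c·Cp_c·(T_c,out − T_c,in)
ṁ_c = 4763.1 / [2.05 × (49.5 − 19.6)] = 77.708 kg/min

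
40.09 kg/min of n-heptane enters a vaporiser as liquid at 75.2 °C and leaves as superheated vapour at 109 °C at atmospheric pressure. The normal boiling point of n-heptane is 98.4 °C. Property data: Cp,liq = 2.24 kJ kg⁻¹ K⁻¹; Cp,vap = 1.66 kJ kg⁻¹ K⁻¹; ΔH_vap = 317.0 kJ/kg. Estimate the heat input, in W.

Q = 258000 W

liquid 75.2→98.4 °C: 51.968 kJ/kg
vaporisation at 98.4 °C: 317 kJ/kg
vapour 98.4→109 °C: 17.596 kJ/kg
Δh = 51.968 + 317 + 17.596 = 386.56 kJ/kg
Q = ṁ·Δh = 40.09 kg/min × 386.56 kJ/kg = 15497 kJ/min
|Q| = 258.29 kW = 258290 W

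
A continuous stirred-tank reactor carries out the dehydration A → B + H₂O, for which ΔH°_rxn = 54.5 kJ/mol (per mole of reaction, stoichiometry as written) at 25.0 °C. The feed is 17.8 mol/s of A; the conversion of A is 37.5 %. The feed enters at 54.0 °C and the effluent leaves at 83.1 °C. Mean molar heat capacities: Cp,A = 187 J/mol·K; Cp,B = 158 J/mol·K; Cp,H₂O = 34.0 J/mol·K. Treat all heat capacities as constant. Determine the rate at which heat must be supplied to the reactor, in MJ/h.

Extent of reaction ξ = 0.375 × 17.8 = 6.675 mol/s
Reaction term: ξ·ΔH°_rxn = 6.675 × 54.5 = 363.79 kJ/s
Sensible, feed 54.0→25 °C: -96.529 kJ/s
Outlet flows (mol/s): A 11.125, B 6.675, H₂O 6.675
Sensible, products 25→83.1 °C: 195.33 kJ/s
Q = ΔH = 462.59 kJ/s = 462.59 kW
Heat supplied = 1665.3 MJ/h

Q_in = 1670 MJ/h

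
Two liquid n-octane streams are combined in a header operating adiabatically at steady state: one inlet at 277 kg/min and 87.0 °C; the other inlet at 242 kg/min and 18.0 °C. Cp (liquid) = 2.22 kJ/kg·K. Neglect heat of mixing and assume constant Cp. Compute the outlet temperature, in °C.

T_out = 54.8 °C

Energy balance with Q = 0: Σ ṁᵢCp,ᵢ(T_out − Tᵢ) = 0
T_out = Σ ṁᵢCp,ᵢTᵢ / Σ ṁᵢCp,ᵢ
      = 63170 / 1152.2 = 54.827 °C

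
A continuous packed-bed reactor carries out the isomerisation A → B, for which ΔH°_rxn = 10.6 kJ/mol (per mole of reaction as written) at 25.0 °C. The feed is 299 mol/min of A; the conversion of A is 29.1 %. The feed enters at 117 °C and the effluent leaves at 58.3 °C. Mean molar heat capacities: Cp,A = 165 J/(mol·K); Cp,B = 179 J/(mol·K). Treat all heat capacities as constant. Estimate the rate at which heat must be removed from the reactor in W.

Q_out = 32200 W

Extent of reaction ξ = 0.291 × 299 = 87.009 mol/min
Reaction term: ξ·ΔH°_rxn = 87.009 × 10.6 = 922.3 kJ/min
Sensible, feed 117→25 °C: -4538.8 kJ/min
Outlet flows (mol/min): A 211.99, B 87.009
Sensible, products 25→58.3 °C: 1683.4 kJ/min
Q = ΔH = -1933.1 kJ/min = -32.218 kW
Heat removed = 32218 W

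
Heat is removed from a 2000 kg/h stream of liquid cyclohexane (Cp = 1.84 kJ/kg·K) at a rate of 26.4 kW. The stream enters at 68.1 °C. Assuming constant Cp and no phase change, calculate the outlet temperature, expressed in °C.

Q = 26.4 kW = 95040 kJ/h
ΔT = Q/(ṁ·Cp) = 95040/(2000×1.84) = 25.826 K
T_out = 68.1 − 25.826 = 42.274 °C

T_out = 42.3 °C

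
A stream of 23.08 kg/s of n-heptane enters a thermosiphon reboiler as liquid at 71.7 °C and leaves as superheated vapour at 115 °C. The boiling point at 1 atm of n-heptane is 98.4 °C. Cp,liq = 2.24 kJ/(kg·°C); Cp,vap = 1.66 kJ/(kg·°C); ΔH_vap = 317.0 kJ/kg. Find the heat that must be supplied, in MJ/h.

liquid 71.7→98.4 °C: 59.808 kJ/kg
vaporisation at 98.4 °C: 317 kJ/kg
vapour 98.4→115 °C: 27.556 kJ/kg
Δh = 59.808 + 317 + 27.556 = 404.36 kJ/kg
Q = ṁ·Δh = 23.08 kg/s × 404.36 kJ/kg = 9332.7 kJ/s
|Q| = 9332.7 kW = 33598 MJ/h

Q = 33600 MJ/h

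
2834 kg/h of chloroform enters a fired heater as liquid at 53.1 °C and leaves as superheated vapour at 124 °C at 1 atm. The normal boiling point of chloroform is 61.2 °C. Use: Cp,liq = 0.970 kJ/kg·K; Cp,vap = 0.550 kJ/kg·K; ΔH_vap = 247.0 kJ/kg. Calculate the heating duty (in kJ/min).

Q = 13700 kJ/min

liquid 53.1→61.2 °C: 7.857 kJ/kg
vaporisation at 61.2 °C: 247 kJ/kg
vapour 61.2→124 °C: 34.54 kJ/kg
Δh = 7.857 + 247 + 34.54 = 289.4 kJ/kg
Q = ṁ·Δh = 2834 kg/h × 289.4 kJ/kg = 820150 kJ/h
|Q| = 227.82 kW = 13669 kJ/min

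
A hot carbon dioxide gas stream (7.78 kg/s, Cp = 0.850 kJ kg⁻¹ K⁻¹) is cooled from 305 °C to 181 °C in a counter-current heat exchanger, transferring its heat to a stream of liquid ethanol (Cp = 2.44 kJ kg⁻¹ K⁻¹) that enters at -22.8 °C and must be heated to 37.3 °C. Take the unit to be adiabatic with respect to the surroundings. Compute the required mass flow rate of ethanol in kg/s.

Heat released by hot stream: Q = 7.78 × 0.850 × (305 − 181) = 820.01 kJ/s
Energy balance on cold side (adiabatic exchanger): Q = ṁ_c·Cp_c·(T_c,out − T_c,in)
ṁ_c = 820.01 / [2.44 × (37.3 − -22.8)] = 5.5919 kg/s

ṁ_c = 5.59 kg/s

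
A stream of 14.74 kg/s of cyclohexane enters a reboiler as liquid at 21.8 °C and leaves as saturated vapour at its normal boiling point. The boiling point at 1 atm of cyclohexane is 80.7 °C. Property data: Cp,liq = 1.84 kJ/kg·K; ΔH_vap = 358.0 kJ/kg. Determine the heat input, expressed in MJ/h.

Q = 24700 MJ/h

liquid 21.8→80.7 °C: 108.38 kJ/kg
vaporisation at 80.7 °C: 358 kJ/kg
Δh = 108.38 + 358 = 466.38 kJ/kg
Q = ṁ·Δh = 14.74 kg/s × 466.38 kJ/kg = 6874.4 kJ/s
|Q| = 6874.4 kW = 24748 MJ/h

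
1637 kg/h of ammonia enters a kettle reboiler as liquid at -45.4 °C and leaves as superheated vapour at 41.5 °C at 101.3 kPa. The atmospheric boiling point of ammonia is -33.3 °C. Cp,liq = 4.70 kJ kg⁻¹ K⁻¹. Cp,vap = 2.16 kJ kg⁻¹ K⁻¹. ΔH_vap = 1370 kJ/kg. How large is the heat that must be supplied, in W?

liquid -45.4→-33.3 °C: 56.87 kJ/kg
vaporisation at -33.3 °C: 1370 kJ/kg
vapour -33.3→41.5 °C: 161.57 kJ/kg
Δh = 56.87 + 1370 + 161.57 = 1588.4 kJ/kg
Q = ṁ·Δh = 1637 kg/h × 1588.4 kJ/kg = 2.6003e+06 kJ/h
|Q| = 722.3 kW = 722300 W

Q = 722000 W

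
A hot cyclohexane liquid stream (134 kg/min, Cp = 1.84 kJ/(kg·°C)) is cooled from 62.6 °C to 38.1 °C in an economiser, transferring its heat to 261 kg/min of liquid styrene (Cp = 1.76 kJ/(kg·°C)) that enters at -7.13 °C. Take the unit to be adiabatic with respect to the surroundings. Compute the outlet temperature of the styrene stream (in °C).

T_c,out = 6.02 °C

Heat released by hot stream: Q = 134 × 1.84 × (62.6 − 38.1) = 6040.7 kJ/min
Energy balance on cold side (adiabatic exchanger): Q = ṁ_c·Cp_c·(T_c,out − T_c,in)
T_c,out = -7.13 + 6040.7/(261 × 1.76) = 6.0203 °C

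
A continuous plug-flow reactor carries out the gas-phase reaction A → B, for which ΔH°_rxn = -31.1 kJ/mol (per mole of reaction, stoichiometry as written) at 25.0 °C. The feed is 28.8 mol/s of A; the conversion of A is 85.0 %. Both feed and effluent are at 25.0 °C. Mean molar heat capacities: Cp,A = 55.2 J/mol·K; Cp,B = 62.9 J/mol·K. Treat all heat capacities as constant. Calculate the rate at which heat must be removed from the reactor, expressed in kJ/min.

Q_out = 45700 kJ/min

Extent of reaction ξ = 0.850 × 28.8 = 24.48 mol/s
Reaction term: ξ·ΔH°_rxn = 24.48 × -31.1 = -761.33 kJ/s
Q = ΔH = -761.33 kJ/s = -761.33 kW
Heat removed = 45680 kJ/min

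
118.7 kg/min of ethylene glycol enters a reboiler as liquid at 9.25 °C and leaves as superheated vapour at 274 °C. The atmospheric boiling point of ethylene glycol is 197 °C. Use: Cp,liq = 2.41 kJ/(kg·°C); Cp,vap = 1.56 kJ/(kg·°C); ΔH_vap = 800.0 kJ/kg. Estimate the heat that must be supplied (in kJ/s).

liquid 9.25→197 °C: 452.48 kJ/kg
vaporisation at 197 °C: 800 kJ/kg
vapour 197→274 °C: 120.12 kJ/kg
Δh = 452.48 + 800 + 120.12 = 1372.6 kJ/kg
Q = ṁ·Δh = 118.7 kg/min × 1372.6 kJ/kg = 162930 kJ/min
|Q| = 2715.5 kW

Q = 2720 kJ/s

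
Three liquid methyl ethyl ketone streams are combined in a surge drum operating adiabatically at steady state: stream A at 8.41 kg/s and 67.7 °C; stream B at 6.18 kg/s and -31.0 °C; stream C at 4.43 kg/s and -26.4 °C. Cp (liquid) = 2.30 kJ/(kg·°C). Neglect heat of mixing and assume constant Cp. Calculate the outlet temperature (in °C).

T_out = 13.7 °C

No heat crosses the boundary, so H_out = H_in.
T_out = Σ ṁᵢCp,ᵢTᵢ / Σ ṁᵢCp,ᵢ
      = 599.9 / 43.746 = 13.713 °C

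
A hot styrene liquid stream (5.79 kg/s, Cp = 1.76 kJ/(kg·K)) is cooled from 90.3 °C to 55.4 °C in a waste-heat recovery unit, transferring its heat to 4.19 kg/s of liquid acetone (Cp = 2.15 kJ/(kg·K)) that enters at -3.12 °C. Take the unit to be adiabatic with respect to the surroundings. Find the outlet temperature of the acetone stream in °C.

Heat released by hot stream: Q = 5.79 × 1.76 × (90.3 − 55.4) = 355.64 kJ/s
Energy balance on cold side (adiabatic exchanger): Q = ṁ_c·Cp_c·(T_c,out − T_c,in)
T_c,out = -3.12 + 355.64/(4.19 × 2.15) = 36.359 °C

T_c,out = 36.4 °C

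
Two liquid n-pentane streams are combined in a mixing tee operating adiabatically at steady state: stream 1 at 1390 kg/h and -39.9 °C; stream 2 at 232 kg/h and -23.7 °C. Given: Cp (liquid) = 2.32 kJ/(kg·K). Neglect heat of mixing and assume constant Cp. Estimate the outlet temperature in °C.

T_out = -37.6 °C

No heat crosses the boundary, so H_out = H_in.
Σ ṁᵢCp,ᵢTᵢ = 1390×2.32×-39.9 + 232×2.32×-23.7 = -141430
Σ ṁᵢCp,ᵢ = 1390×2.32 + 232×2.32 = 3763
T_out = -141430 / 3763 = -37.583 °C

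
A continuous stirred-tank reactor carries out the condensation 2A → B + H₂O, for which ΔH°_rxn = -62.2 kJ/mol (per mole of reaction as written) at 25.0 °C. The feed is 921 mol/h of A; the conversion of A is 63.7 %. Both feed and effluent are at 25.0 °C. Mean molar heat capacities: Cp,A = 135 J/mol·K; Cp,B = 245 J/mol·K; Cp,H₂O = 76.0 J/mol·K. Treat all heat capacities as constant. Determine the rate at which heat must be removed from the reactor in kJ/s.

Extent of reaction ξ = 0.637 × 921 / 2 = 293.34 mol/h
Reaction term: ξ·ΔH°_rxn = 293.34 × -62.2 = -18246 kJ/h
Q = ΔH = -18246 kJ/h = -5.0682 kW
Heat removed = 5.0682 kJ/s

Q_out = 5.07 kJ/s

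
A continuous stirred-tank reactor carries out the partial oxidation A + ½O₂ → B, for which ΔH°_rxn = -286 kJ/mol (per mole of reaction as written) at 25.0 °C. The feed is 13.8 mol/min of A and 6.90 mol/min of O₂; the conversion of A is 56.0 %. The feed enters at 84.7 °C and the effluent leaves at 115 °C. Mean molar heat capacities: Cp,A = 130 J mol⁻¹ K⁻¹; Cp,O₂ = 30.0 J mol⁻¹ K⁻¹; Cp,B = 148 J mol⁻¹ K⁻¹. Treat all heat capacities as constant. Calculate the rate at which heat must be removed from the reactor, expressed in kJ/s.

Extent of reaction ξ = 0.560 × 13.8 = 7.728 mol/min
Reaction term: ξ·ΔH°_rxn = 7.728 × -286 = -2210.2 kJ/min
Sensible, feed 84.7→25 °C: -119.46 kJ/min
Outlet flows (mol/min): A 6.072, O₂ 3.036, B 7.728
Sensible, products 25→115 °C: 182.18 kJ/min
Q = ΔH = -2147.5 kJ/min = -35.792 kW
Heat removed = 35.792 kJ/s

Q_out = 35.8 kJ/s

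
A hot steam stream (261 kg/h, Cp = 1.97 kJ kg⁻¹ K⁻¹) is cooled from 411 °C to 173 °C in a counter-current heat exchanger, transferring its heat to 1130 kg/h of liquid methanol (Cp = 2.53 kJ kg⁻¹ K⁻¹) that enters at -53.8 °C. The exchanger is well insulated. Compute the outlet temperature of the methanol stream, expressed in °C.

Heat released by hot stream: Q = 261 × 1.97 × (411 − 173) = 122370 kJ/h
Energy balance on cold side (adiabatic exchanger): Q = ṁ_c·Cp_c·(T_c,out − T_c,in)
T_c,out = -53.8 + 122370/(1130 × 2.53) = -10.996 °C

T_c,out = -11.0 °C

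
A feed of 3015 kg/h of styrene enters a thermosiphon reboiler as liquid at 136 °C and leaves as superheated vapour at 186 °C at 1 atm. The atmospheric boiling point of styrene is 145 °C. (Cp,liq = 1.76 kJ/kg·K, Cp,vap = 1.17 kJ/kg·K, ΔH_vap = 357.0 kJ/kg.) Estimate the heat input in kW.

Q = 352 kW

liquid 136→145 °C: 15.84 kJ/kg
vaporisation at 145 °C: 357 kJ/kg
vapour 145→186 °C: 47.97 kJ/kg
Δh = 15.84 + 357 + 47.97 = 420.81 kJ/kg
Q = ṁ·Δh = 3015 kg/h × 420.81 kJ/kg = 1.2687e+06 kJ/h
|Q| = 352.43 kW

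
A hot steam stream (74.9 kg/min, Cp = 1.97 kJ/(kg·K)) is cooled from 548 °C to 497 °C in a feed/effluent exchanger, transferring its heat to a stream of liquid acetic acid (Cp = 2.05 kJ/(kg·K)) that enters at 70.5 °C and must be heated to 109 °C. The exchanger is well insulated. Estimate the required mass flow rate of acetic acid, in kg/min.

ṁ_c = 95.3 kg/min

Heat released by hot stream: Q = 74.9 × 1.97 × (548 − 497) = 7525.2 kJ/min
Energy balance on cold side (adiabatic exchanger): Q = ṁ_c·Cp_c·(T_c,out − T_c,in)
ṁ_c = 7525.2 / [2.05 × (109 − 70.5)] = 95.346 kg/min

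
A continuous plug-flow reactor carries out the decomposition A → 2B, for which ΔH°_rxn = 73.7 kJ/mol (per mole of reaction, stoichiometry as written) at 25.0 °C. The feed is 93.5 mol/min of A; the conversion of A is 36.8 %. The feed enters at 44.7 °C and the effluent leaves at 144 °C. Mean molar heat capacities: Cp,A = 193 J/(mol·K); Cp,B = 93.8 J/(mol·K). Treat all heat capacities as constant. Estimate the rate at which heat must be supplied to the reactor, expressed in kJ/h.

Extent of reaction ξ = 0.368 × 93.5 = 34.408 mol/min
Reaction term: ξ·ΔH°_rxn = 34.408 × 73.7 = 2535.9 kJ/min
Sensible, feed 44.7→25 °C: -355.5 kJ/min
Outlet flows (mol/min): A 59.092, B 68.816
Sensible, products 25→144 °C: 2125.3 kJ/min
Q = ΔH = 4305.7 kJ/min = 71.761 kW
Heat supplied = 258340 kJ/h

Q_in = 258000 kJ/h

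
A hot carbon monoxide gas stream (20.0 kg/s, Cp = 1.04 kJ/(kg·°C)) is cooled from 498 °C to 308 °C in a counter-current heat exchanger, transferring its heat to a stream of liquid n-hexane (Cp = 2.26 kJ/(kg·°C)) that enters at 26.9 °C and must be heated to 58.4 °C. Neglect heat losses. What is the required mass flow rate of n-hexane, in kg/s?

Heat released by hot stream: Q = 20.0 × 1.04 × (498 − 308) = 3952 kJ/s
Energy balance on cold side (adiabatic exchanger): Q = ṁ_c·Cp_c·(T_c,out − T_c,in)
ṁ_c = 3952 / [2.26 × (58.4 − 26.9)] = 55.513 kg/s

ṁ_c = 55.5 kg/s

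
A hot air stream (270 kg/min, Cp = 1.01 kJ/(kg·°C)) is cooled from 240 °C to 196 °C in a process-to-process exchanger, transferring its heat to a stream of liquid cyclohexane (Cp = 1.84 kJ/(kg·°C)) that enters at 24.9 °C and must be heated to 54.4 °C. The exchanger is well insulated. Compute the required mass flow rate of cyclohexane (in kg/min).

Heat released by hot stream: Q = 270 × 1.01 × (240 − 196) = 11999 kJ/min
Energy balance on cold side (adiabatic exchanger): Q = ṁ_c·Cp_c·(T_c,out − T_c,in)
ṁ_c = 11999 / [1.84 × (54.4 − 24.9)] = 221.05 kg/min

ṁ_c = 221 kg/min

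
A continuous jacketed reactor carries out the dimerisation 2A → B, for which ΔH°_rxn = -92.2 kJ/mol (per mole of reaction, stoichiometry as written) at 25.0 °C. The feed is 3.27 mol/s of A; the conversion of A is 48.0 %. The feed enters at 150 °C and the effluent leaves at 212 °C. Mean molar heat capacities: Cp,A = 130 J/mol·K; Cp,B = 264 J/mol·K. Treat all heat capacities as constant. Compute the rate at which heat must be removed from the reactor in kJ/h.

Q_out = 163000 kJ/h

Extent of reaction ξ = 0.480 × 3.27 / 2 = 0.7848 mol/s
Reaction term: ξ·ΔH°_rxn = 0.7848 × -92.2 = -72.359 kJ/s
Sensible, feed 150→25 °C: -53.138 kJ/s
Outlet flows (mol/s): A 1.7004, B 0.7848
Sensible, products 25→212 °C: 80.081 kJ/s
Q = ΔH = -45.415 kJ/s = -45.415 kW
Heat removed = 163500 kJ/h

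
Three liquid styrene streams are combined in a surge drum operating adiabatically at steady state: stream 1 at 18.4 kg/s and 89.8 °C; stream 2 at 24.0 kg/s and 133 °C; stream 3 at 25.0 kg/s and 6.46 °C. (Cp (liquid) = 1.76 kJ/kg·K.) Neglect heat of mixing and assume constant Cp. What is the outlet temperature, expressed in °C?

T_out = 74.3 °C

Energy balance with Q = 0: Σ ṁᵢCp,ᵢ(T_out − Tᵢ) = 0
T_out = Σ ṁᵢCp,ᵢTᵢ / Σ ṁᵢCp,ᵢ
      = 8810.2 / 118.62 = 74.27 °C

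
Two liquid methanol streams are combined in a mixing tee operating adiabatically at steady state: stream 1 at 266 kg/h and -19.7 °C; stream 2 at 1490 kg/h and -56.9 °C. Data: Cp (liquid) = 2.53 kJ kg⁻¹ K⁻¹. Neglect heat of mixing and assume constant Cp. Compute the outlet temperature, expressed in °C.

T_out = -51.3 °C

Energy balance with Q = 0: Σ ṁᵢCp,ᵢ(T_out − Tᵢ) = 0
T_out = Σ ṁᵢCp,ᵢTᵢ / Σ ṁᵢCp,ᵢ
      = -227750 / 4442.7 = -51.265 °C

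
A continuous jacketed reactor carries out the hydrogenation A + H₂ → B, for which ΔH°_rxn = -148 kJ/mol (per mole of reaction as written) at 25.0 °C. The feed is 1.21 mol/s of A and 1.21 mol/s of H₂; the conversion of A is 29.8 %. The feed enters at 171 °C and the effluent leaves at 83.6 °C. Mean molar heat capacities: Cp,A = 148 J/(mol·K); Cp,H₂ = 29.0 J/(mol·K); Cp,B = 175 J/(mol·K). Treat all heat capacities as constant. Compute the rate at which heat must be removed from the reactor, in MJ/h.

Extent of reaction ξ = 0.298 × 1.21 = 0.36058 mol/s
Reaction term: ξ·ΔH°_rxn = 0.36058 × -148 = -53.366 kJ/s
Sensible, feed 171→25 °C: -31.269 kJ/s
Outlet flows (mol/s): A 0.84942, H₂ 0.84942, B 0.36058
Sensible, products 25→83.6 °C: 12.508 kJ/s
Q = ΔH = -72.127 kJ/s = -72.127 kW
Heat removed = 259.66 MJ/h

Q_out = 260 MJ/h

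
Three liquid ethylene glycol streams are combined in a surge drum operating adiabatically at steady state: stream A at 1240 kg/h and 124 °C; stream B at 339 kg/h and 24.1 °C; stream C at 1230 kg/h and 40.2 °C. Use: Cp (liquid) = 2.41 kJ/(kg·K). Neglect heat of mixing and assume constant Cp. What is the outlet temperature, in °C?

Energy balance with Q = 0: Σ ṁᵢCp,ᵢ(T_out − Tᵢ) = 0
Σ ṁᵢCp,ᵢTᵢ = 1240×2.41×124 + 339×2.41×24.1 + 1230×2.41×40.2 = 509420
Σ ṁᵢCp,ᵢ = 1240×2.41 + 339×2.41 + 1230×2.41 = 6769.7
T_out = 509420 / 6769.7 = 75.25 °C

T_out = 75.2 °C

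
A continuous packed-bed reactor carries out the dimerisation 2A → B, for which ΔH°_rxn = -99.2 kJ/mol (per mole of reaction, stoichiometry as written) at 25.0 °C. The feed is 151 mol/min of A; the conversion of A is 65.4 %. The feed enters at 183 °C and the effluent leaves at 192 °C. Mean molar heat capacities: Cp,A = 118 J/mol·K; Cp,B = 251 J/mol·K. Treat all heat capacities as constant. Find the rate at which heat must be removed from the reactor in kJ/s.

Q_out = 76.9 kJ/s

Extent of reaction ξ = 0.654 × 151 / 2 = 49.377 mol/min
Reaction term: ξ·ΔH°_rxn = 49.377 × -99.2 = -4898.2 kJ/min
Sensible, feed 183→25 °C: -2815.2 kJ/min
Outlet flows (mol/min): A 52.246, B 49.377
Sensible, products 25→192 °C: 3099.3 kJ/min
Q = ΔH = -4614.1 kJ/min = -76.902 kW
Heat removed = 76.902 kJ/s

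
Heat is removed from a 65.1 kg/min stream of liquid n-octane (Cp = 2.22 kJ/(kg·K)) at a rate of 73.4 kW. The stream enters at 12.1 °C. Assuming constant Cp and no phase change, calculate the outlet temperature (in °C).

Q = 73.4 kW = 4404 kJ/min
ΔT = Q/(ṁ·Cp) = 4404/(65.1×2.22) = 30.473 K
T_out = 12.1 − 30.473 = -18.373 °C

T_out = -18.4 °C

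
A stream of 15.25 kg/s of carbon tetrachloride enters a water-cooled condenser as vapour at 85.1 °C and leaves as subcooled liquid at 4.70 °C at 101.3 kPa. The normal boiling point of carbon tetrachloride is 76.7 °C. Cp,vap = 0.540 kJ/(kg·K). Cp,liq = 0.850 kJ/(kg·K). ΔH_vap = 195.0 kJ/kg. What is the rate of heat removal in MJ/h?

vapour 85.1→76.7 °C: -4.536 kJ/kg
condensation at 76.7 °C: -195 kJ/kg
liquid 76.7→4.70 °C: -61.2 kJ/kg
Δh = -4.536 + -195 + -61.2 = -260.74 kJ/kg
Q = ṁ·Δh = 15.25 kg/s × -260.74 kJ/kg = -3976.2 kJ/s
|Q| = 3976.2 kW = 14314 MJ/h

Q_c = 14300 MJ/h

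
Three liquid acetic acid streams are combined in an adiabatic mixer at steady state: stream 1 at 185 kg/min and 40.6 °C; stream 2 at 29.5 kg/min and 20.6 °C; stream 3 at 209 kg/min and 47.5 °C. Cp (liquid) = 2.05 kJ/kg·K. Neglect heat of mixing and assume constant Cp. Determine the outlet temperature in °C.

Energy balance with Q = 0: Σ ṁᵢCp,ᵢ(T_out − Tᵢ) = 0
Σ ṁᵢCp,ᵢTᵢ = 185×2.05×40.6 + 29.5×2.05×20.6 + 209×2.05×47.5 = 36995
Σ ṁᵢCp,ᵢ = 185×2.05 + 29.5×2.05 + 209×2.05 = 868.17
T_out = 36995 / 868.17 = 42.612 °C

T_out = 42.6 °C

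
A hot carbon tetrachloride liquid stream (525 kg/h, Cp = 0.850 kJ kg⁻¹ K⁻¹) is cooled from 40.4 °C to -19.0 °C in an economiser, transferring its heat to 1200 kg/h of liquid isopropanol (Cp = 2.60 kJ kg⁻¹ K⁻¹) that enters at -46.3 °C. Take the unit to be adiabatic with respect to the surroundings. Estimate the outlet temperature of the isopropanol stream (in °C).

Heat released by hot stream: Q = 525 × 0.850 × (40.4 − -19.0) = 26507 kJ/h
Energy balance on cold side (adiabatic exchanger): Q = ṁ_c·Cp_c·(T_c,out − T_c,in)
T_c,out = -46.3 + 26507/(1200 × 2.60) = -37.804 °C

T_c,out = -37.8 °C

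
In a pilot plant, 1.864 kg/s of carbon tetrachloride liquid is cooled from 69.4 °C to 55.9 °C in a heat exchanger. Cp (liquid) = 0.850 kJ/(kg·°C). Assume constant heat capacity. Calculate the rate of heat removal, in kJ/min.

Q_c = 1280 kJ/min

Q = ṁ·Cp·ΔT = 1.864 × 0.850 × (55.9 − 69.4) = -21.389 kJ/s
Cooling duty = 1283.4 kJ/min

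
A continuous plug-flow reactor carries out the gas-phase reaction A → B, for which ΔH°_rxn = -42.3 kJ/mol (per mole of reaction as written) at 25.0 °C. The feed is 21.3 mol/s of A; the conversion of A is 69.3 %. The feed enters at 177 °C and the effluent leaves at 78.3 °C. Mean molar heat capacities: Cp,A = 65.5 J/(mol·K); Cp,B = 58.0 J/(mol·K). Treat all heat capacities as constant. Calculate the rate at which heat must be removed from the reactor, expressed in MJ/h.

Q_out = 2760 MJ/h

Extent of reaction ξ = 0.693 × 21.3 = 14.761 mol/s
Reaction term: ξ·ΔH°_rxn = 14.761 × -42.3 = -624.39 kJ/s
Sensible, feed 177→25 °C: -212.06 kJ/s
Outlet flows (mol/s): A 6.5391, B 14.761
Sensible, products 25→78.3 °C: 68.461 kJ/s
Q = ΔH = -767.99 kJ/s = -767.99 kW
Heat removed = 2764.8 MJ/h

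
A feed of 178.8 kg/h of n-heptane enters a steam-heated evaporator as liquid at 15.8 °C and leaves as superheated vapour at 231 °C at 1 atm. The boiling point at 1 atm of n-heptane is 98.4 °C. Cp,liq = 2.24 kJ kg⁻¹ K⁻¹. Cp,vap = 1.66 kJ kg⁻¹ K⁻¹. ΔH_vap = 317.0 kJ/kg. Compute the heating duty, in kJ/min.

Q = 2150 kJ/min

liquid 15.8→98.4 °C: 185.02 kJ/kg
vaporisation at 98.4 °C: 317 kJ/kg
vapour 98.4→231 °C: 220.12 kJ/kg
Δh = 185.02 + 317 + 220.12 = 722.14 kJ/kg
Q = ṁ·Δh = 178.8 kg/h × 722.14 kJ/kg = 129120 kJ/h
|Q| = 35.866 kW = 2152 kJ/min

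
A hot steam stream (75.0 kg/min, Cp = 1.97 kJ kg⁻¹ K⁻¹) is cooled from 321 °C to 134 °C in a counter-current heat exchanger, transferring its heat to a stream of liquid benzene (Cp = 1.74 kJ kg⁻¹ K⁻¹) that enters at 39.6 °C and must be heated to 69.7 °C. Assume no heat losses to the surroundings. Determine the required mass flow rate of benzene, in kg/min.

ṁ_c = 528 kg/min

Heat released by hot stream: Q = 75.0 × 1.97 × (321 − 134) = 27629 kJ/min
Energy balance on cold side (adiabatic exchanger): Q = ṁ_c·Cp_c·(T_c,out − T_c,in)
ṁ_c = 27629 / [1.74 × (69.7 − 39.6)] = 527.54 kg/min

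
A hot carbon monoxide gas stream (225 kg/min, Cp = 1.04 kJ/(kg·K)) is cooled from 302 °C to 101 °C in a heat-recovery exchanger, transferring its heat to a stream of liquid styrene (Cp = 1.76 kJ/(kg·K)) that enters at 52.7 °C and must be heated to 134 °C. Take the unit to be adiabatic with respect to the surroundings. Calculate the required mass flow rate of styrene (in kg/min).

Heat released by hot stream: Q = 225 × 1.04 × (302 − 101) = 47034 kJ/min
Energy balance on cold side (adiabatic exchanger): Q = ṁ_c·Cp_c·(T_c,out − T_c,in)
ṁ_c = 47034 / [1.76 × (134 − 52.7)] = 328.71 kg/min

ṁ_c = 329 kg/min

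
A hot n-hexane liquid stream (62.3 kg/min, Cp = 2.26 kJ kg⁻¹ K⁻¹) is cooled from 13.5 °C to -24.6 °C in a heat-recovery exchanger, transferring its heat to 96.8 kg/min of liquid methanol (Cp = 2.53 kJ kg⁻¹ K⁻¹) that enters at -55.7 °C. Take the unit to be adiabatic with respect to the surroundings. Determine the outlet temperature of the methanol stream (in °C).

T_c,out = -33.8 °C

Heat released by hot stream: Q = 62.3 × 2.26 × (13.5 − -24.6) = 5364.4 kJ/min
Energy balance on cold side (adiabatic exchanger): Q = ṁ_c·Cp_c·(T_c,out − T_c,in)
T_c,out = -55.7 + 5364.4/(96.8 × 2.53) = -33.796 °C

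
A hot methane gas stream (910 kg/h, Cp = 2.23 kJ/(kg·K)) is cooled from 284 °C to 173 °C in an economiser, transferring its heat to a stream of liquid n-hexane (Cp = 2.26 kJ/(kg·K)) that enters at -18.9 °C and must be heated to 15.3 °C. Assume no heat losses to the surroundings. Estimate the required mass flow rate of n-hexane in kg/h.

Heat released by hot stream: Q = 910 × 2.23 × (284 − 173) = 225250 kJ/h
Energy balance on cold side (adiabatic exchanger): Q = ṁ_c·Cp_c·(T_c,out − T_c,in)
ṁ_c = 225250 / [2.26 × (15.3 − -18.9)] = 2914.3 kg/h

ṁ_c = 2910 kg/h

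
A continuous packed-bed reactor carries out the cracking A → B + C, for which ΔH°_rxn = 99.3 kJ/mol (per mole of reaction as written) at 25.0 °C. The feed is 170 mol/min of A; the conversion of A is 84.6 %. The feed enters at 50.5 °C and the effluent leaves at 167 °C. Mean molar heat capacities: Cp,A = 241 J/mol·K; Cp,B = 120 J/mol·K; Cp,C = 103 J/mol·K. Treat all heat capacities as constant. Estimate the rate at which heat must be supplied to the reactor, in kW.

Q_in = 311 kW

Extent of reaction ξ = 0.846 × 170 = 143.82 mol/min
Reaction term: ξ·ΔH°_rxn = 143.82 × 99.3 = 14281 kJ/min
Sensible, feed 50.5→25 °C: -1044.7 kJ/min
Outlet flows (mol/min): A 26.18, B 143.82, C 143.82
Sensible, products 25→167 °C: 5450.1 kJ/min
Q = ΔH = 18687 kJ/min = 311.45 kW
Heat supplied = 311.45 kW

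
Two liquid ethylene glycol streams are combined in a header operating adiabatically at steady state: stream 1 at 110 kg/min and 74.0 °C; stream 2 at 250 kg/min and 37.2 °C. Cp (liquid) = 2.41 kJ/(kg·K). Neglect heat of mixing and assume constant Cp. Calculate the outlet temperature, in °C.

No heat crosses the boundary, so H_out = H_in.
T_out = Σ ṁᵢCp,ᵢTᵢ / Σ ṁᵢCp,ᵢ
      = 42030 / 867.6 = 48.444 °C

T_out = 48.4 °C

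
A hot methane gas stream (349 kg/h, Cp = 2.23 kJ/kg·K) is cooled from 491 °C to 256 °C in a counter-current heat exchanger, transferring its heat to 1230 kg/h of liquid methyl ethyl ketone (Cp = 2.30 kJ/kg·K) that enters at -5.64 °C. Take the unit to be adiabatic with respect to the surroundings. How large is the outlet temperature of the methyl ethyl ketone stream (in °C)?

T_c,out = 59.0 °C

Heat released by hot stream: Q = 349 × 2.23 × (491 − 256) = 182890 kJ/h
Energy balance on cold side (adiabatic exchanger): Q = ṁ_c·Cp_c·(T_c,out − T_c,in)
T_c,out = -5.64 + 182890/(1230 × 2.30) = 59.01 °C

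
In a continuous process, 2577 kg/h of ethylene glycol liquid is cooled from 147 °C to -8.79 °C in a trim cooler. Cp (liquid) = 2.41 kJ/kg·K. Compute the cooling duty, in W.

Q_c = 269000 W

Q = ṁ·Cp·ΔT = 2577 × 2.41 × (-8.79 − 147) = -967540 kJ/h
Converting: 967540 / 3600 s = 268.76 kW
Cooling duty = 268760 W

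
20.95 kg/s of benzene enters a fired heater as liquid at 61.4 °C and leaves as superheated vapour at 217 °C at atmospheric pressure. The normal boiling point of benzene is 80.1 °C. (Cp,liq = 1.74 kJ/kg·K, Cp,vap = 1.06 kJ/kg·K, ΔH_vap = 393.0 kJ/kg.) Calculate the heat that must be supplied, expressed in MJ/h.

Q = 43000 MJ/h

liquid 61.4→80.1 °C: 32.538 kJ/kg
vaporisation at 80.1 °C: 393 kJ/kg
vapour 80.1→217 °C: 145.11 kJ/kg
Δh = 32.538 + 393 + 145.11 = 570.65 kJ/kg
Q = ṁ·Δh = 20.95 kg/s × 570.65 kJ/kg = 11955 kJ/s
|Q| = 11955 kW = 43039 MJ/h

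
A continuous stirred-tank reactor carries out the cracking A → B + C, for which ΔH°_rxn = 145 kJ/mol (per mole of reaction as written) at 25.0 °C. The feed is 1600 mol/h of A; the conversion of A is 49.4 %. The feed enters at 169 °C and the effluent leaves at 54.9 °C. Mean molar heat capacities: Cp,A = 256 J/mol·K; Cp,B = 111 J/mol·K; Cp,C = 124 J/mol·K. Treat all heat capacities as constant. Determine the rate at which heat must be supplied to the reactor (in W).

Q_in = 18700 W

Extent of reaction ξ = 0.494 × 1600 = 790.4 mol/h
Reaction term: ξ·ΔH°_rxn = 790.4 × 145 = 114610 kJ/h
Sensible, feed 169→25 °C: -58982 kJ/h
Outlet flows (mol/h): A 809.6, B 790.4, C 790.4
Sensible, products 25→54.9 °C: 11751 kJ/h
Q = ΔH = 67376 kJ/h = 18.716 kW
Heat supplied = 18716 W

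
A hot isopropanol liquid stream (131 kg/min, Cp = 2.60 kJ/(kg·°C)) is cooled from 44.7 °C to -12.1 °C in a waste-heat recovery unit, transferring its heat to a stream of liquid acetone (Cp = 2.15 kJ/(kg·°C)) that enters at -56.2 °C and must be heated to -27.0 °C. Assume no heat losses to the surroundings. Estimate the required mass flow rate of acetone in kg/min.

ṁ_c = 308 kg/min

Heat released by hot stream: Q = 131 × 2.60 × (44.7 − -12.1) = 19346 kJ/min
Energy balance on cold side (adiabatic exchanger): Q = ṁ_c·Cp_c·(T_c,out − T_c,in)
ṁ_c = 19346 / [2.15 × (-27.0 − -56.2)] = 308.16 kg/min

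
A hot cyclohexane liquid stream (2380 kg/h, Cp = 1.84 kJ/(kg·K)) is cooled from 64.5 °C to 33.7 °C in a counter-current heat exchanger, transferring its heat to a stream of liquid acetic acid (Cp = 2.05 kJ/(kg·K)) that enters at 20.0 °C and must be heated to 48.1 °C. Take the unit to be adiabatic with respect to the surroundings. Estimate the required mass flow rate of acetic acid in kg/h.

ṁ_c = 2340 kg/h

Heat released by hot stream: Q = 2380 × 1.84 × (64.5 − 33.7) = 134880 kJ/h
Energy balance on cold side (adiabatic exchanger): Q = ṁ_c·Cp_c·(T_c,out − T_c,in)
ṁ_c = 134880 / [2.05 × (48.1 − 20.0)] = 2341.5 kg/h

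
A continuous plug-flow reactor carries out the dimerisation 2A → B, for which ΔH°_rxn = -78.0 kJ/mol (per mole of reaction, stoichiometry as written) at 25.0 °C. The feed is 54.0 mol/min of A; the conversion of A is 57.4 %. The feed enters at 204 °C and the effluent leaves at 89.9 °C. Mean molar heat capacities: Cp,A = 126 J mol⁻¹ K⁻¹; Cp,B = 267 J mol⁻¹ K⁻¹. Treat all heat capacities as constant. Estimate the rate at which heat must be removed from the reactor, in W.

Q_out = 32800 W

Extent of reaction ξ = 0.574 × 54.0 / 2 = 15.498 mol/min
Reaction term: ξ·ΔH°_rxn = 15.498 × -78.0 = -1208.8 kJ/min
Sensible, feed 204→25 °C: -1217.9 kJ/min
Outlet flows (mol/min): A 23.004, B 15.498
Sensible, products 25→89.9 °C: 456.67 kJ/min
Q = ΔH = -1970.1 kJ/min = -32.835 kW
Heat removed = 32835 W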